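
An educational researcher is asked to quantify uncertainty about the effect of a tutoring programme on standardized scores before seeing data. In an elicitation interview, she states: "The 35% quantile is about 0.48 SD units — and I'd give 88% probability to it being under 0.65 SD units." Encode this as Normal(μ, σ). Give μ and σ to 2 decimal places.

μ = 0.52, σ = 0.11

The p-quantile of Normal(μ,σ) is μ + z_p·σ, with z_{0.35} = -0.3853 and z_{0.88} = 1.175.
Eliminate σ: μ = (z₂·x₁ − z₁·x₂)/(z₂ − z₁) = (1.175·0.48 − (-0.3853)·0.65)/1.56 = 0.52.
Then σ = (x₂ − x₁)/(z₂ − z₁) = (0.65 − 0.48)/1.56 = 0.11.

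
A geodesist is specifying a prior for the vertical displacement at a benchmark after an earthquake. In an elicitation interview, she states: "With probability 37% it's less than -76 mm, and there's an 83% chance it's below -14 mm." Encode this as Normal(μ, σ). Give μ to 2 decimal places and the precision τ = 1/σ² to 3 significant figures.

The p-quantile of Normal(μ,σ) is μ + z_p·σ, with z_{0.37} = -0.3319 and z_{0.83} = 0.9542.
Eliminate σ: μ = (z₂·x₁ − z₁·x₂)/(z₂ − z₁) = (0.9542·-76 − (-0.3319)·-14)/1.286 = -60.00.
Then σ = (x₂ − x₁)/(z₂ − z₁) = (-14 − -76)/1.286 = 48.21.
Precision τ = 1/σ² = 1/48.21² = 0.00043.

μ = -60.00, τ = 0.00043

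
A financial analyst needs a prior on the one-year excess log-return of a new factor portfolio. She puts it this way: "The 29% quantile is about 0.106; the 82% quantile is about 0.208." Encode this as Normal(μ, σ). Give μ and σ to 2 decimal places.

μ = 0.14, σ = 0.07

For Normal(μ,σ), the p-quantile is μ + z_p·σ. Here z_{0.29} = -0.5534, z_{0.82} = 0.9154.
So 0.106 = μ − 0.5534σ and 0.208 = μ + 0.9154σ.
Subtracting: σ = (0.208 − 0.106)/(0.9154 − (-0.5534)) = 0.07.
Then μ = 0.106 − (-0.5534)·0.07 = 0.14.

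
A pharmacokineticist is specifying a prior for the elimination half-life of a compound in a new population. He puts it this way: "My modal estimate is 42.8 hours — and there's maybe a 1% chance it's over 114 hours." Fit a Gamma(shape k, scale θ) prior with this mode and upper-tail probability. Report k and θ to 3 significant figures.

k ≈ 5.82, θ ≈ 8.88

Gamma(k,θ) with k>1 has mode (k−1)θ, so θ = 42.8/(k−1).
Need P(X < 114) = 0.99 with θ tied to k this way. Start at k = 2, θ = 42.8: P(X<114) ≈ 0.745.
Too low — raise k to concentrate. Iterating converges to k ≈ 5.82.
Then θ = 42.8/(5.82−1) ≈ 8.88.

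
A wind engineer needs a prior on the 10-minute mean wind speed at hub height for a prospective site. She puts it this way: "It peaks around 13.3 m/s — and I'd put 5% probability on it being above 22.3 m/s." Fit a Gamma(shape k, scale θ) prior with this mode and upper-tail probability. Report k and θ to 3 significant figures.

k ≈ 11.5, θ ≈ 1.27

Gamma(k,θ) with k>1 has mode (k−1)θ, so θ = 13.3/(k−1).
Need P(X < 22.3) = 0.95 with θ tied to k this way. Start at k = 2, θ = 13.3: P(X<22.3) ≈ 0.499.
Too low — raise k to concentrate. Iterating converges to k ≈ 11.5.
Then θ = 13.3/(11.5−1) ≈ 1.27.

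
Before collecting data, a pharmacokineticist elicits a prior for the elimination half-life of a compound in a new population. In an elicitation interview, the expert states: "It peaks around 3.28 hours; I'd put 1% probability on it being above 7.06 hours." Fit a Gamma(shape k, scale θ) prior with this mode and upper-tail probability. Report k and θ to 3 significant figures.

k ≈ 9.24, θ ≈ 0.398

Gamma(k,θ) with k>1 has mode (k−1)θ, so θ = 3.28/(k−1).
Need P(X < 7.06) = 0.99 with θ tied to k this way. Start at k = 2, θ = 3.28: P(X<7.06) ≈ 0.634.
Too low — raise k to concentrate. Iterating converges to k ≈ 9.24.
Then θ = 3.28/(9.24−1) ≈ 0.398.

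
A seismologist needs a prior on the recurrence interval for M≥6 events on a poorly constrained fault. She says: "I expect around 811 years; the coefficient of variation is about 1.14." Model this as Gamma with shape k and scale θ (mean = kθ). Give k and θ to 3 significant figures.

For Gamma(k, scale θ): mean = kθ, variance = kθ², so CV = 1/√k.
CV = 1.14, hence k = 1/CV² = 0.769.
Then θ = mean/k = 811/0.769 = 1050.

k ≈ 0.769, θ ≈ 1050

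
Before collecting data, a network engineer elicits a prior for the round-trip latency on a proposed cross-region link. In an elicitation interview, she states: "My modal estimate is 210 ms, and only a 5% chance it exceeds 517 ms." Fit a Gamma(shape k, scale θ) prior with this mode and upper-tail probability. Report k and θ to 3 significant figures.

k ≈ 4.35, θ ≈ 62.7

Gamma(k,θ) with k>1 has mode (k−1)θ, so θ = 210/(k−1).
Need P(X < 517) = 0.95 with θ tied to k this way. Start at k = 2, θ = 210: P(X<517) ≈ 0.705.
Too low — raise k to concentrate. Iterating converges to k ≈ 4.35.
Then θ = 210/(4.35−1) ≈ 62.7.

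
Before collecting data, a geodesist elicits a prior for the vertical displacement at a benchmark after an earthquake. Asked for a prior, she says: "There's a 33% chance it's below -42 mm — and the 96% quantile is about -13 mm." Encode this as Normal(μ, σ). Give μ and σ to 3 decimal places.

μ = -36.176, σ = 13.238

The p-quantile of Normal(μ,σ) is μ + z_p·σ, with z_{0.33} = -0.4399 and z_{0.96} = 1.751.
Eliminate σ: μ = (z₂·x₁ − z₁·x₂)/(z₂ − z₁) = (1.751·-42 − (-0.4399)·-13)/2.191 = -36.176.
Then σ = (x₂ − x₁)/(z₂ − z₁) = (-13 − -42)/2.191 = 13.238.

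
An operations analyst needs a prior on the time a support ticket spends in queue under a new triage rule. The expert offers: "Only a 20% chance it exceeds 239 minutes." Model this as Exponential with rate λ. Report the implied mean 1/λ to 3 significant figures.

mean ≈ 148 minutes

P(T > 239.0) = e^(−λ·239.0) = 0.2, so λ = −ln(0.2)/239.0 = 0.00673.
Mean = 1/λ = 148 minutes.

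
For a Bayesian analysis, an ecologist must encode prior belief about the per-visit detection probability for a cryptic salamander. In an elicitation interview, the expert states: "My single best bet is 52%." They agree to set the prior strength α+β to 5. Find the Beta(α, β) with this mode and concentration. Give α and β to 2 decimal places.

α = 2.56, β = 2.44

For α,β > 1 the Beta mode is (α−1)/(α+β−2). With α+β = 5, the mode is (α−1)/3.
Set (α−1)/3 = 0.52 → α = 1 + 0.52·3 = 2.56.
β = 5 − α = 2.44.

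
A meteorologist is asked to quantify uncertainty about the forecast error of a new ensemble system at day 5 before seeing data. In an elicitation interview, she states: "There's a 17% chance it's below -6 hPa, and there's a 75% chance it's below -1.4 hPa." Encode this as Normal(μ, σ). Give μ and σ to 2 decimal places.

μ = -3.31, σ = 2.82

The p-quantile of Normal(μ,σ) is μ + z_p·σ, with z_{0.17} = -0.9542 and z_{0.75} = 0.6745.
Eliminate σ: μ = (z₂·x₁ − z₁·x₂)/(z₂ − z₁) = (0.6745·-6 − (-0.9542)·-1.4)/1.629 = -3.31.
Then σ = (x₂ − x₁)/(z₂ − z₁) = (-1.4 − -6)/1.629 = 2.82.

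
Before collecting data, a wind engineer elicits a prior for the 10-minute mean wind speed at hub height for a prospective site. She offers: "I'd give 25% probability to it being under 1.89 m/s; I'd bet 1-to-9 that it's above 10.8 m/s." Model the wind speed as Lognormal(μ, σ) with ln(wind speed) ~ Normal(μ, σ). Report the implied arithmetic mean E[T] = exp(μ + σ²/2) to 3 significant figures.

If T ~ Lognormal(μ,σ) then ln T ~ Normal(μ,σ), so the p-quantile of ln T is μ + z_p·σ.
ln(1.89) = 0.6366 and ln(10.8) = 2.38; z_{0.25} = -0.6745, z_{0.9} = 1.282.
σ = (2.38 − 0.6366)/(1.282 − (-0.6745)) = 0.891.
μ = 0.6366 − (-0.6745)·0.891 = 1.238.
E[T] = exp(μ + σ²/2) = exp(1.238 + 0.3970) = 5.13 m/s.

E[T] ≈ 5.13 m/s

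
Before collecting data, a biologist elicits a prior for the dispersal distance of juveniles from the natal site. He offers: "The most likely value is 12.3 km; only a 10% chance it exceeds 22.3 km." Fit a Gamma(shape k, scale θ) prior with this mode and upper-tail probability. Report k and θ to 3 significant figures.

k ≈ 6.38, θ ≈ 2.29

Gamma(k,θ) with k>1 has mode (k−1)θ, so θ = 12.3/(k−1).
Need P(X < 22.3) = 0.9 with θ tied to k this way. Start at k = 2, θ = 12.3: P(X<22.3) ≈ 0.541.
Too low — raise k to concentrate. Iterating converges to k ≈ 6.38.
Then θ = 12.3/(6.38−1) ≈ 2.29.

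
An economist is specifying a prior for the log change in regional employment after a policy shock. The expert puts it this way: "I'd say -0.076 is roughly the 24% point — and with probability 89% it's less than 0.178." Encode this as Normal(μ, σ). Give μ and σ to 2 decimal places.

μ = 0.02, σ = 0.13

For Normal(μ,σ), the p-quantile is μ + z_p·σ. Here z_{0.24} = -0.7063, z_{0.89} = 1.227.
So -0.076 = μ − 0.7063σ and 0.178 = μ + 1.227σ.
Subtracting: σ = (0.178 − -0.076)/(1.227 − (-0.7063)) = 0.13.
Then μ = -0.076 − (-0.7063)·0.13 = 0.02.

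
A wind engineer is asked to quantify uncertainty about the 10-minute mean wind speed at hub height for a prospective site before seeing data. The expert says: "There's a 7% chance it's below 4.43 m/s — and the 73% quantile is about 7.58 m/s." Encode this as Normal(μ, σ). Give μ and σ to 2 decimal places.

The p-quantile of Normal(μ,σ) is μ + z_p·σ, with z_{0.07} = -1.476 and z_{0.73} = 0.6128.
Eliminate σ: μ = (z₂·x₁ − z₁·x₂)/(z₂ − z₁) = (0.6128·4.43 − (-1.476)·7.58)/2.089 = 6.66.
Then σ = (x₂ − x₁)/(z₂ − z₁) = (7.58 − 4.43)/2.089 = 1.51.

μ = 6.66, σ = 1.51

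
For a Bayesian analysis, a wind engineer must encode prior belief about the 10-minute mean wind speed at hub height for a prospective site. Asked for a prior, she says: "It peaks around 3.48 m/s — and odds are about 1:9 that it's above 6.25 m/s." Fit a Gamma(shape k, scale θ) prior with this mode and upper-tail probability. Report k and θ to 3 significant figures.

Gamma(k,θ) with k>1 has mode (k−1)θ, so θ = 3.48/(k−1).
Need P(X < 6.25) = 0.9 with θ tied to k this way. Start at k = 2, θ = 3.48: P(X<6.25) ≈ 0.536.
Too low — raise k to concentrate. Iterating converges to k ≈ 6.55.
Then θ = 3.48/(6.55−1) ≈ 0.627.

k ≈ 6.55, θ ≈ 0.627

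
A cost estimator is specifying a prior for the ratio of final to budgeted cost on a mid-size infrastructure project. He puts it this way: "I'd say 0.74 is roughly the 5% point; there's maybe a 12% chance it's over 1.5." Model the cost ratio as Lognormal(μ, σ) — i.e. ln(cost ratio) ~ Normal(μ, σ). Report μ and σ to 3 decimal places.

If T ~ Lognormal(μ,σ) then ln T ~ Normal(μ,σ), so the p-quantile of ln T is μ + z_p·σ.
ln(0.74) = -0.3011 and ln(1.5) = 0.4055; z_{0.05} = -1.645, z_{0.88} = 1.175.
σ = (0.4055 − -0.3011)/(1.175 − (-1.645)) = 0.251.
μ = -0.3011 − (-1.645)·0.251 = 0.111.

μ ≈ 0.111, σ ≈ 0.251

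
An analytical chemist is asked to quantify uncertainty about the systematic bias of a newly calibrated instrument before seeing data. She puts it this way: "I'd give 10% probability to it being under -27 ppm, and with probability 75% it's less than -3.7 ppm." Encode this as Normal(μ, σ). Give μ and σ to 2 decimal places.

μ = -11.73, σ = 11.91

The p-quantile of Normal(μ,σ) is μ + z_p·σ, with z_{0.1} = -1.282 and z_{0.75} = 0.6745.
Eliminate σ: μ = (z₂·x₁ − z₁·x₂)/(z₂ − z₁) = (0.6745·-27 − (-1.282)·-3.7)/1.956 = -11.73.
Then σ = (x₂ − x₁)/(z₂ − z₁) = (-3.7 − -27)/1.956 = 11.91.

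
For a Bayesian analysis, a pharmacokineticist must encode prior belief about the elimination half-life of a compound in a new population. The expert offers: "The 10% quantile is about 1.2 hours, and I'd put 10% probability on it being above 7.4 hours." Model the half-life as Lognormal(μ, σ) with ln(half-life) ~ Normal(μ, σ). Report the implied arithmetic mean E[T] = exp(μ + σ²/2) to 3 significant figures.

E[T] ≈ 3.83 hours

If T ~ Lognormal(μ,σ) then ln T ~ Normal(μ,σ), so the p-quantile of ln T is μ + z_p·σ.
ln(1.2) = 0.1823 and ln(7.4) = 2.001; z_{0.1} = -1.282, z_{0.9} = 1.282.
σ = (2.001 − 0.1823)/(1.282 − (-1.282)) = 0.710.
μ = 0.1823 − (-1.282)·0.710 = 1.092.
E[T] = exp(μ + σ²/2) = exp(1.092 + 0.2519) = 3.83 hours.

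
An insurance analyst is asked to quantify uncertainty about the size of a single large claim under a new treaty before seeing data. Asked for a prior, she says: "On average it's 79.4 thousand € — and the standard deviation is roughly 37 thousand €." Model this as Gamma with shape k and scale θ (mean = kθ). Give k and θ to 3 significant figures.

k ≈ 4.61, θ ≈ 17.2

For Gamma(k, scale θ): mean = kθ, variance = kθ², so CV = 1/√k.
CV = SD/mean = 37/79.4 = 0.466, hence k = 1/CV² = 4.61.
Then θ = mean/k = 79.4/4.61 = 17.2.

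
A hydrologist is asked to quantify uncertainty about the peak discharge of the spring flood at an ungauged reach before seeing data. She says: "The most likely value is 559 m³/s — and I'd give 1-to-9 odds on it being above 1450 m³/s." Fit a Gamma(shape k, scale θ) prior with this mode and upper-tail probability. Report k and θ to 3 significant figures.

k ≈ 3.11, θ ≈ 265

Gamma(k,θ) with k>1 has mode (k−1)θ, so θ = 559/(k−1).
Need P(X < 1450) = 0.9 with θ tied to k this way. Start at k = 2, θ = 559: P(X<1450) ≈ 0.731.
Too low — raise k to concentrate. Iterating converges to k ≈ 3.11.
Then θ = 559/(3.11−1) ≈ 265.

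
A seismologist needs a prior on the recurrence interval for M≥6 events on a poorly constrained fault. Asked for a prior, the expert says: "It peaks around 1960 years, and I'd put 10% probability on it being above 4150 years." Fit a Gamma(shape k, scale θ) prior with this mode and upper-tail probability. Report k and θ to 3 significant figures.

k ≈ 4.41, θ ≈ 574

Gamma(k,θ) with k>1 has mode (k−1)θ, so θ = 1960/(k−1).
Need P(X < 4150) = 0.9 with θ tied to k this way. Start at k = 2, θ = 1960: P(X<4150) ≈ 0.625.
Too low — raise k to concentrate. Iterating converges to k ≈ 4.41.
Then θ = 1960/(4.41−1) ≈ 574.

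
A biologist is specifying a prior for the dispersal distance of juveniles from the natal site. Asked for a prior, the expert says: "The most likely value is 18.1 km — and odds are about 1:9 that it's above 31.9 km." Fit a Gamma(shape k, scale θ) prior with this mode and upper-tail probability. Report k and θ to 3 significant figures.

Gamma(k,θ) with k>1 has mode (k−1)θ, so θ = 18.1/(k−1).
Need P(X < 31.9) = 0.9 with θ tied to k this way. Start at k = 2, θ = 18.1: P(X<31.9) ≈ 0.526.
Too low — raise k to concentrate. Iterating converges to k ≈ 6.92.
Then θ = 18.1/(6.92−1) ≈ 3.06.

k ≈ 6.92, θ ≈ 3.06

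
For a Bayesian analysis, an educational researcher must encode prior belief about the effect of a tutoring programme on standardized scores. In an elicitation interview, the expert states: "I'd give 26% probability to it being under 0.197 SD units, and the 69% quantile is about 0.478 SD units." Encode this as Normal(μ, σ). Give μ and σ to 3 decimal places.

μ = 0.356, σ = 0.247

For Normal(μ,σ), the p-quantile is μ + z_p·σ. Here z_{0.26} = -0.6433, z_{0.69} = 0.4959.
So 0.197 = μ − 0.6433σ and 0.478 = μ + 0.4959σ.
Subtracting: σ = (0.478 − 0.197)/(0.4959 − (-0.6433)) = 0.247.
Then μ = 0.197 − (-0.6433)·0.247 = 0.356.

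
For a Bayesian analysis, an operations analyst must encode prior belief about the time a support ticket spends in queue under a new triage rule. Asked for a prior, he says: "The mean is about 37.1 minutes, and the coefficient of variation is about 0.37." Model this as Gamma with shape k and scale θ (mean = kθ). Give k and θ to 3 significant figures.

For Gamma(k, scale θ): mean = kθ, variance = kθ², so CV = 1/√k.
CV = 0.37, hence k = 1/CV² = 7.3.
Then θ = mean/k = 37.1/7.3 = 5.08.

k ≈ 7.3, θ ≈ 5.08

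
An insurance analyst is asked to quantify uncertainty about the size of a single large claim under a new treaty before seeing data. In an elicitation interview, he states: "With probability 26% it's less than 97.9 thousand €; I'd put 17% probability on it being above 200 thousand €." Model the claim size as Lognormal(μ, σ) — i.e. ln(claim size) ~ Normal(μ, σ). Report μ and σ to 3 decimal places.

If T ~ Lognormal(μ,σ) then ln T ~ Normal(μ,σ), so the p-quantile of ln T is μ + z_p·σ.
ln(97.9) = 4.584 and ln(200) = 5.298; z_{0.26} = -0.6433, z_{0.83} = 0.9542.
σ = (5.298 − 4.584)/(0.9542 − (-0.6433)) = 0.447.
μ = 4.584 − (-0.6433)·0.447 = 4.872.

μ ≈ 4.872, σ ≈ 0.447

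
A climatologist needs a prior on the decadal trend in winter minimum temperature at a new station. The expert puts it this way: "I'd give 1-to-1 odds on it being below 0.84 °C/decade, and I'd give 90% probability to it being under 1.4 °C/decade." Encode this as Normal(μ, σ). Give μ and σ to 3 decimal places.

For Normal(μ,σ), the p-quantile is μ + z_p·σ. Here z_{0.5} = 0, z_{0.9} = 1.282.
So 0.84 = μ + 0σ and 1.4 = μ + 1.282σ.
Subtracting: σ = (1.4 − 0.84)/(1.282 − (0)) = 0.437.
Then μ = 0.84 − (0)·0.437 = 0.840.

μ = 0.840, σ = 0.437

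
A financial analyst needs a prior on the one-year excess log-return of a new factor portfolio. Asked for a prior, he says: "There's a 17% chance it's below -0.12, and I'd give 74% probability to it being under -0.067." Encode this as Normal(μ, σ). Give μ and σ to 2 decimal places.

μ = -0.09, σ = 0.03

For Normal(μ,σ), the p-quantile is μ + z_p·σ. Here z_{0.17} = -0.9542, z_{0.74} = 0.6433.
So -0.12 = μ − 0.9542σ and -0.067 = μ + 0.6433σ.
Subtracting: σ = (-0.067 − -0.12)/(0.6433 − (-0.9542)) = 0.03.
Then μ = -0.12 − (-0.9542)·0.03 = -0.09.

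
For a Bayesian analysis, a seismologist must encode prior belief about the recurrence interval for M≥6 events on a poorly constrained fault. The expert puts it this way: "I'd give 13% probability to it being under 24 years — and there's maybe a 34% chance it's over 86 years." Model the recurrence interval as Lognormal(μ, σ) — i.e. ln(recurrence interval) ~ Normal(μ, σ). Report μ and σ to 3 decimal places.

μ ≈ 4.112, σ ≈ 0.829

If T ~ Lognormal(μ,σ) then ln T ~ Normal(μ,σ), so the p-quantile of ln T is μ + z_p·σ.
ln(24) = 3.178 and ln(86) = 4.454; z_{0.13} = -1.126, z_{0.66} = 0.4125.
σ = (4.454 − 3.178)/(0.4125 − (-1.126)) = 0.829.
μ = 3.178 − (-1.126)·0.829 = 4.112.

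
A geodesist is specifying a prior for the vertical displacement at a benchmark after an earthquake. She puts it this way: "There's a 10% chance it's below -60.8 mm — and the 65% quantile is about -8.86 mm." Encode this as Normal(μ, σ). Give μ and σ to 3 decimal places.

The p-quantile of Normal(μ,σ) is μ + z_p·σ, with z_{0.1} = -1.282 and z_{0.65} = 0.3853.
Eliminate σ: μ = (z₂·x₁ − z₁·x₂)/(z₂ − z₁) = (0.3853·-60.8 − (-1.282)·-8.86)/1.667 = -20.867.
Then σ = (x₂ − x₁)/(z₂ − z₁) = (-8.86 − -60.8)/1.667 = 31.160.

μ = -20.867, σ = 31.160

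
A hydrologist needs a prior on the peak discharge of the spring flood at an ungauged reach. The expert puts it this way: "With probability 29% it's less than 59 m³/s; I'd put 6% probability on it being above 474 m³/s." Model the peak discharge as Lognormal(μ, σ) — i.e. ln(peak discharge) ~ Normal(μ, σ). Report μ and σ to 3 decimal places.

μ ≈ 4.624, σ ≈ 0.988

If T ~ Lognormal(μ,σ) then ln T ~ Normal(μ,σ), so the p-quantile of ln T is μ + z_p·σ.
ln(59) = 4.078 and ln(474) = 6.161; z_{0.29} = -0.5534, z_{0.94} = 1.555.
σ = (6.161 − 4.078)/(1.555 − (-0.5534)) = 0.988.
μ = 4.078 − (-0.5534)·0.988 = 4.624.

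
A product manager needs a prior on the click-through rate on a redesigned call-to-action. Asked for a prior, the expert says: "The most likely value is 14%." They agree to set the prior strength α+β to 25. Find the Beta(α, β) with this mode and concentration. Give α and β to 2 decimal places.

α = 4.22, β = 20.78

For α,β > 1 the Beta mode is (α−1)/(α+β−2). With α+β = 25, the mode is (α−1)/23.
Set (α−1)/23 = 0.14 → α = 1 + 0.14·23 = 4.22.
β = 25 − α = 20.78.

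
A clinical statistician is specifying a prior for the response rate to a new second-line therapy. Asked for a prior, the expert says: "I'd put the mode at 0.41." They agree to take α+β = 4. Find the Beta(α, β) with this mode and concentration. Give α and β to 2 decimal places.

α = 1.82, β = 2.18

For α,β > 1 the Beta mode is (α−1)/(α+β−2). With α+β = 4, the mode is (α−1)/2.
Set (α−1)/2 = 0.41 → α = 1 + 0.41·2 = 1.82.
β = 4 − α = 2.18.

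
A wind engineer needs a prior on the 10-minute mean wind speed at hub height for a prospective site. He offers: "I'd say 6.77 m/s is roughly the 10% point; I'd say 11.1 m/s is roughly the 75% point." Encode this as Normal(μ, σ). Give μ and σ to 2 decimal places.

The p-quantile of Normal(μ,σ) is μ + z_p·σ, with z_{0.1} = -1.282 and z_{0.75} = 0.6745.
Eliminate σ: μ = (z₂·x₁ − z₁·x₂)/(z₂ − z₁) = (0.6745·6.77 − (-1.282)·11.1)/1.956 = 9.61.
Then σ = (x₂ − x₁)/(z₂ − z₁) = (11.1 − 6.77)/1.956 = 2.21.

μ = 9.61, σ = 2.21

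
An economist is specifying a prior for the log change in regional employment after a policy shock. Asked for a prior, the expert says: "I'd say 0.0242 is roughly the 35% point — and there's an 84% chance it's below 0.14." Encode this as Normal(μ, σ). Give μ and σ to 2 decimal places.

μ = 0.06, σ = 0.08

The p-quantile of Normal(μ,σ) is μ + z_p·σ, with z_{0.35} = -0.3853 and z_{0.84} = 0.9945.
Eliminate σ: μ = (z₂·x₁ − z₁·x₂)/(z₂ − z₁) = (0.9945·0.0242 − (-0.3853)·0.14)/1.38 = 0.06.
Then σ = (x₂ − x₁)/(z₂ − z₁) = (0.14 − 0.0242)/1.38 = 0.08.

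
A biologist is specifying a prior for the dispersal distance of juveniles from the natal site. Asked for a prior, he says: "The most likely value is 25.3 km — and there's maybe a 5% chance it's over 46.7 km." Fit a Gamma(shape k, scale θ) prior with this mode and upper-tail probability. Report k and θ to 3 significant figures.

k ≈ 8.41, θ ≈ 3.41

Gamma(k,θ) with k>1 has mode (k−1)θ, so θ = 25.3/(k−1).
Need P(X < 46.7) = 0.95 with θ tied to k this way. Start at k = 2, θ = 25.3: P(X<46.7) ≈ 0.551.
Too low — raise k to concentrate. Iterating converges to k ≈ 8.41.
Then θ = 25.3/(8.41−1) ≈ 3.41.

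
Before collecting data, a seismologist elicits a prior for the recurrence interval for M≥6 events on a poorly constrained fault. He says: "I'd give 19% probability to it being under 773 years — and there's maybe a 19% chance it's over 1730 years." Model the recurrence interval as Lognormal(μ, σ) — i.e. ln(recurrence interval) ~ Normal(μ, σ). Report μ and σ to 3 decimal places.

μ ≈ 7.053, σ ≈ 0.459

If T ~ Lognormal(μ,σ) then ln T ~ Normal(μ,σ), so the p-quantile of ln T is μ + z_p·σ.
ln(773) = 6.65 and ln(1730) = 7.456; z_{0.19} = -0.8779, z_{0.81} = 0.8779.
σ = (7.456 − 6.65)/(0.8779 − (-0.8779)) = 0.459.
μ = 6.65 − (-0.8779)·0.459 = 7.053.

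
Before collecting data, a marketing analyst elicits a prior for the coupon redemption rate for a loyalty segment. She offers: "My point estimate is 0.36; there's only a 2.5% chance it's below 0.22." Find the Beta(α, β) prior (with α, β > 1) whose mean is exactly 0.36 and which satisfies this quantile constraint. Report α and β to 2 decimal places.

α ≈ 14.26, β ≈ 25.35

With mean 0.36 fixed, write α = 0.36s, β = 0.64s where s = α+β.
Need P(θ < 0.22) = 0.025 under Beta(0.36s, 0.64s). Normal approximation: (q−m)/√(m(1−m)/s) ≈ z_{0.025} = -1.96, so s ≈ 0.36·0.64·(-1.96)²/(0.22−0.36)² = 45.2.
At s = 45.2: P(θ<0.22) ≈ 0.018. Adjusting to match 0.025 gives s ≈ 39.61.
So α = 0.36·39.61 ≈ 14.26, β = 0.64·39.61 ≈ 25.35.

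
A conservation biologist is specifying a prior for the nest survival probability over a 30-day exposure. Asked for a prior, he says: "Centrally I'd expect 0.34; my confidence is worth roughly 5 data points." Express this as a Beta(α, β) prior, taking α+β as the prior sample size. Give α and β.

Under the effective-sample-size interpretation, Beta(α, β) has prior mean α/(α+β) and prior sample size α+β.
So α+β = 5 and α/(α+β) = 0.34, giving α = 0.34·5 = 1.7 and β = 5 − 1.7 = 3.3.

α = 1.7, β = 3.3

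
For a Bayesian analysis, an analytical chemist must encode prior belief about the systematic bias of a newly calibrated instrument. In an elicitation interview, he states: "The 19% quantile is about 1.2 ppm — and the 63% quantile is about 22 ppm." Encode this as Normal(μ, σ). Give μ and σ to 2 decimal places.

μ = 16.29, σ = 17.19

For Normal(μ,σ), the p-quantile is μ + z_p·σ. Here z_{0.19} = -0.8779, z_{0.63} = 0.3319.
So 1.2 = μ − 0.8779σ and 22 = μ + 0.3319σ.
Subtracting: σ = (22 − 1.2)/(0.3319 − (-0.8779)) = 17.19.
Then μ = 1.2 − (-0.8779)·17.19 = 16.29.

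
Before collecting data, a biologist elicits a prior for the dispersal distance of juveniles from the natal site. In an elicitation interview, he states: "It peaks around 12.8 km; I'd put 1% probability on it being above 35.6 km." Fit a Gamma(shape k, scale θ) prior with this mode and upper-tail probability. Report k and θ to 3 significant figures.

k ≈ 5.38, θ ≈ 2.92

Gamma(k,θ) with k>1 has mode (k−1)θ, so θ = 12.8/(k−1).
Need P(X < 35.6) = 0.99 with θ tied to k this way. Start at k = 2, θ = 12.8: P(X<35.6) ≈ 0.766.
Too low — raise k to concentrate. Iterating converges to k ≈ 5.38.
Then θ = 12.8/(5.38−1) ≈ 2.92.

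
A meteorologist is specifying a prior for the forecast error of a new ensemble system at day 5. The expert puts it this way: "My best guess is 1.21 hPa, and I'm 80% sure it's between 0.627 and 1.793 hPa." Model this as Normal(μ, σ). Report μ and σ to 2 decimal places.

A symmetric 80% interval runs μ ± z·σ with z = 1.282.
Half-width = 0.583, so σ = 0.583/1.282 = 0.45.
μ is the stated best guess, 1.21.

μ = 1.21, σ = 0.45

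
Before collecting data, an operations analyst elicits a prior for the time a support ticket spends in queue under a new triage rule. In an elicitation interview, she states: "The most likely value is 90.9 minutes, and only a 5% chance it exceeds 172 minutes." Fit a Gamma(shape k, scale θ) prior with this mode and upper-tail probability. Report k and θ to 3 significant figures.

k ≈ 7.84, θ ≈ 13.3

Gamma(k,θ) with k>1 has mode (k−1)θ, so θ = 90.9/(k−1).
Need P(X < 172) = 0.95 with θ tied to k this way. Start at k = 2, θ = 90.9: P(X<172) ≈ 0.564.
Too low — raise k to concentrate. Iterating converges to k ≈ 7.84.
Then θ = 90.9/(7.84−1) ≈ 13.3.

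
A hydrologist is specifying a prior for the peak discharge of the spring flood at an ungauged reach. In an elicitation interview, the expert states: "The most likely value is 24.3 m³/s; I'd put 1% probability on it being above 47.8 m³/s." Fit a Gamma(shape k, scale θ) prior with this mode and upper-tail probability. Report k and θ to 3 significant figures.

k ≈ 11.8, θ ≈ 2.26

Gamma(k,θ) with k>1 has mode (k−1)θ, so θ = 24.3/(k−1).
Need P(X < 47.8) = 0.99 with θ tied to k this way. Start at k = 2, θ = 24.3: P(X<47.8) ≈ 0.585.
Too low — raise k to concentrate. Iterating converges to k ≈ 11.8.
Then θ = 24.3/(11.8−1) ≈ 2.26.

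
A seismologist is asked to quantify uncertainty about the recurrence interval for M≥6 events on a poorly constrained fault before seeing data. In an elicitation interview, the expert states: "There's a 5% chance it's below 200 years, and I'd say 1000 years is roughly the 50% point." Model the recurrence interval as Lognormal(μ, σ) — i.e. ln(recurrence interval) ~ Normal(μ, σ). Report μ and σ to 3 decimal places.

μ ≈ 6.908, σ ≈ 0.978

If T ~ Lognormal(μ,σ) then ln T ~ Normal(μ,σ), so the p-quantile of ln T is μ + z_p·σ.
ln(200) = 5.298 and ln(1000) = 6.908; z_{0.05} = -1.645, z_{0.5} = 0.
σ = (6.908 − 5.298)/(0 − (-1.645)) = 0.978.
μ = 5.298 − (-1.645)·0.978 = 6.908.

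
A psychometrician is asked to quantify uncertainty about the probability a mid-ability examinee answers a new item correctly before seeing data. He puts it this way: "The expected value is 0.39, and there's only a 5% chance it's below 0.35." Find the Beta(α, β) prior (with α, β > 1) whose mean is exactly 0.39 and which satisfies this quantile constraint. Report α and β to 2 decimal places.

With mean 0.39 fixed, write α = 0.39s, β = 0.61s where s = α+β.
Need P(θ < 0.35) = 0.05 under Beta(0.39s, 0.61s). Normal approximation: (q−m)/√(m(1−m)/s) ≈ z_{0.05} = -1.64, so s ≈ 0.39·0.61·(-1.64)²/(0.35−0.39)² = 402.3.
At s = 402.3: P(θ<0.35) ≈ 0.048. Adjusting to match 0.05 gives s ≈ 395.08.
So α = 0.39·395.08 ≈ 154.08, β = 0.61·395.08 ≈ 241.00.

α ≈ 154.08, β ≈ 241.00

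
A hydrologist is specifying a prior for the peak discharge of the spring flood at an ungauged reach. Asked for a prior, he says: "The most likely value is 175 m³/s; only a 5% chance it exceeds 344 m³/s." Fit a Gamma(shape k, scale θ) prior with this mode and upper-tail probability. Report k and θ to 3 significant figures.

k ≈ 7.07, θ ≈ 28.8

Gamma(k,θ) with k>1 has mode (k−1)θ, so θ = 175/(k−1).
Need P(X < 344) = 0.95 with θ tied to k this way. Start at k = 2, θ = 175: P(X<344) ≈ 0.585.
Too low — raise k to concentrate. Iterating converges to k ≈ 7.07.
Then θ = 175/(7.07−1) ≈ 28.8.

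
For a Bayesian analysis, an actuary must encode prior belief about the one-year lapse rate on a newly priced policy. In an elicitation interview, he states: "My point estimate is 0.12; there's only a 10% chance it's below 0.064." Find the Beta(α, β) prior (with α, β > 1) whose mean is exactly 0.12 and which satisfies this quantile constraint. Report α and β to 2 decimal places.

With mean 0.12 fixed, write α = 0.12s, β = 0.88s where s = α+β.
Need P(θ < 0.064) = 0.1 under Beta(0.12s, 0.88s). Normal approximation: (q−m)/√(m(1−m)/s) ≈ z_{0.1} = -1.28, so s ≈ 0.12·0.88·(-1.28)²/(0.064−0.12)² = 55.3.
At s = 55.3: P(θ<0.064) ≈ 0.079. Adjusting to match 0.1 gives s ≈ 46.85.
So α = 0.12·46.85 ≈ 5.62, β = 0.88·46.85 ≈ 41.23.

α ≈ 5.62, β ≈ 41.23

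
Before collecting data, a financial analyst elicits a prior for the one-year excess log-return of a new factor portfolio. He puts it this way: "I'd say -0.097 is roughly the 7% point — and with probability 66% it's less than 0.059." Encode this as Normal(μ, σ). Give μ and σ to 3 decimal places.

The p-quantile of Normal(μ,σ) is μ + z_p·σ, with z_{0.07} = -1.476 and z_{0.66} = 0.4125.
Eliminate σ: μ = (z₂·x₁ − z₁·x₂)/(z₂ − z₁) = (0.4125·-0.097 − (-1.476)·0.059)/1.888 = 0.025.
Then σ = (x₂ − x₁)/(z₂ − z₁) = (0.059 − -0.097)/1.888 = 0.083.

μ = 0.025, σ = 0.083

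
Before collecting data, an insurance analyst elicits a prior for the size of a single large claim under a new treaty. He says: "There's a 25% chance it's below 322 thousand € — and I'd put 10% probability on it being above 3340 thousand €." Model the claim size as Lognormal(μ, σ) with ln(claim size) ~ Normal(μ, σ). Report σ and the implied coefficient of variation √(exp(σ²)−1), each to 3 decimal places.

σ ≈ 1.196, CV ≈ 1.783

If T ~ Lognormal(μ,σ) then ln T ~ Normal(μ,σ), so the p-quantile of ln T is μ + z_p·σ.
ln(322) = 5.775 and ln(3340) = 8.114; z_{0.25} = -0.6745, z_{0.9} = 1.282.
σ = (8.114 − 5.775)/(1.282 − (-0.6745)) = 1.196.
μ = 5.775 − (-0.6745)·1.196 = 6.581.
CV = √(exp(σ²)−1) = √(exp(1.4301)−1) = 1.783.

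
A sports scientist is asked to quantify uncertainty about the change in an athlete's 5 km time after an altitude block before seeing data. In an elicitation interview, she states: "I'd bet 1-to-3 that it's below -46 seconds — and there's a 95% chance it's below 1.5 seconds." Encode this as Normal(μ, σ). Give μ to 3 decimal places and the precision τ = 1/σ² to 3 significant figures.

For Normal(μ,σ), the p-quantile is μ + z_p·σ. Here z_{0.25} = -0.6745, z_{0.95} = 1.645.
So -46 = μ − 0.6745σ and 1.5 = μ + 1.645σ.
Subtracting: σ = (1.5 − -46)/(1.645 − (-0.6745)) = 20.480.
Then μ = -46 − (-0.6745)·20.480 = -32.186.
Precision τ = 1/σ² = 1/20.48² = 0.00238.

μ = -32.186, τ = 0.00238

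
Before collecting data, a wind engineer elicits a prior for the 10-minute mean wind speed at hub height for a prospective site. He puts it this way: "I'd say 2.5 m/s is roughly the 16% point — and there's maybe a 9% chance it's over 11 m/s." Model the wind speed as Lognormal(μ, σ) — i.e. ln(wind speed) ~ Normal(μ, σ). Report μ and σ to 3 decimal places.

If T ~ Lognormal(μ,σ) then ln T ~ Normal(μ,σ), so the p-quantile of ln T is μ + z_p·σ.
ln(2.5) = 0.9163 and ln(11) = 2.398; z_{0.16} = -0.9945, z_{0.91} = 1.341.
σ = (2.398 − 0.9163)/(1.341 − (-0.9945)) = 0.634.
μ = 0.9163 − (-0.9945)·0.634 = 1.547.

μ ≈ 1.547, σ ≈ 0.634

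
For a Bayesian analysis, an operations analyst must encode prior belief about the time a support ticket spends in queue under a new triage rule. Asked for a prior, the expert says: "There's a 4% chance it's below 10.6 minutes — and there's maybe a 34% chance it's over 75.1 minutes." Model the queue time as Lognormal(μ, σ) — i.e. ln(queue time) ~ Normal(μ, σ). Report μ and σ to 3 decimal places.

μ ≈ 3.945, σ ≈ 0.905

If T ~ Lognormal(μ,σ) then ln T ~ Normal(μ,σ), so the p-quantile of ln T is μ + z_p·σ.
ln(10.6) = 2.361 and ln(75.1) = 4.319; z_{0.04} = -1.751, z_{0.66} = 0.4125.
σ = (4.319 − 2.361)/(0.4125 − (-1.751)) = 0.905.
μ = 2.361 − (-1.751)·0.905 = 3.945.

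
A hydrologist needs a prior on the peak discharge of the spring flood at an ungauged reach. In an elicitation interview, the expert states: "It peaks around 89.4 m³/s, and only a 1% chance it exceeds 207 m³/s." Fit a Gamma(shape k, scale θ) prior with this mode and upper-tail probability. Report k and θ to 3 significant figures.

Gamma(k,θ) with k>1 has mode (k−1)θ, so θ = 89.4/(k−1).
Need P(X < 207) = 0.99 with θ tied to k this way. Start at k = 2, θ = 89.4: P(X<207) ≈ 0.673.
Too low — raise k to concentrate. Iterating converges to k ≈ 7.77.
Then θ = 89.4/(7.77−1) ≈ 13.2.

k ≈ 7.77, θ ≈ 13.2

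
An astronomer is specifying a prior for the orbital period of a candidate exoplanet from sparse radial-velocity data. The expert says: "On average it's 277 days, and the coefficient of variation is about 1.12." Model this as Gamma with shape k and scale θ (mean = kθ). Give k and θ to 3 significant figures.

k ≈ 0.797, θ ≈ 347

For Gamma(k, scale θ): mean = kθ, variance = kθ², so CV = 1/√k.
CV = 1.12, hence k = 1/CV² = 0.797.
Then θ = mean/k = 277/0.797 = 347.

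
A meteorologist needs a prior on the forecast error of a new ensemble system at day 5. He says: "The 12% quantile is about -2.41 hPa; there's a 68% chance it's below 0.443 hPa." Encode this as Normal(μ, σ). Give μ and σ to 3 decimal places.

μ = -0.369, σ = 1.737

For Normal(μ,σ), the p-quantile is μ + z_p·σ. Here z_{0.12} = -1.175, z_{0.68} = 0.4677.
So -2.41 = μ − 1.175σ and 0.443 = μ + 0.4677σ.
Subtracting: σ = (0.443 − -2.41)/(0.4677 − (-1.175)) = 1.737.
Then μ = -2.41 − (-1.175)·1.737 = -0.369.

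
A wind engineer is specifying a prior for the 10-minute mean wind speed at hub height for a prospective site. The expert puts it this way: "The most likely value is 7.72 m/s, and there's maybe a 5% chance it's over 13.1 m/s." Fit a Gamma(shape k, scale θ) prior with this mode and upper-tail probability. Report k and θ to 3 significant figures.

Gamma(k,θ) with k>1 has mode (k−1)θ, so θ = 7.72/(k−1).
Need P(X < 13.1) = 0.95 with θ tied to k this way. Start at k = 2, θ = 7.72: P(X<13.1) ≈ 0.506.
Too low — raise k to concentrate. Iterating converges to k ≈ 11.
Then θ = 7.72/(11−1) ≈ 0.773.

k ≈ 11, θ ≈ 0.773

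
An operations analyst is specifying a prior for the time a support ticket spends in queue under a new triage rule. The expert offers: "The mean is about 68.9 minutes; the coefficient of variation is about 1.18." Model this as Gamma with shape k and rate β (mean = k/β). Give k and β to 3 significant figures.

k ≈ 0.718, β ≈ 0.0104

For Gamma(k, rate β): mean = k/β, variance = k/β², so CV = 1/√k.
CV = 1.18, hence k = 1/CV² = 0.718.
Then β = k/mean = 0.718/68.9 = 0.0104.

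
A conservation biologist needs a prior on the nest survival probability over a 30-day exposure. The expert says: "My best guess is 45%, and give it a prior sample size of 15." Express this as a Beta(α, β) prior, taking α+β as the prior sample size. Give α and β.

α = 6.75, β = 8.25

Under the effective-sample-size interpretation, Beta(α, β) has prior mean α/(α+β) and prior sample size α+β.
So α+β = 15 and α/(α+β) = 0.45, giving α = 0.45·15 = 6.75 and β = 15 − 6.75 = 8.25.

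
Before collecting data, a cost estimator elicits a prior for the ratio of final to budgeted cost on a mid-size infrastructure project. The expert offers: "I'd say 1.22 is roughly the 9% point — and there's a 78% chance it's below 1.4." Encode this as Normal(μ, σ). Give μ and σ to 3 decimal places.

For Normal(μ,σ), the p-quantile is μ + z_p·σ. Here z_{0.09} = -1.341, z_{0.78} = 0.7722.
So 1.22 = μ − 1.341σ and 1.4 = μ + 0.7722σ.
Subtracting: σ = (1.4 − 1.22)/(0.7722 − (-1.341)) = 0.085.
Then μ = 1.22 − (-1.341)·0.085 = 1.334.

μ = 1.334, σ = 0.085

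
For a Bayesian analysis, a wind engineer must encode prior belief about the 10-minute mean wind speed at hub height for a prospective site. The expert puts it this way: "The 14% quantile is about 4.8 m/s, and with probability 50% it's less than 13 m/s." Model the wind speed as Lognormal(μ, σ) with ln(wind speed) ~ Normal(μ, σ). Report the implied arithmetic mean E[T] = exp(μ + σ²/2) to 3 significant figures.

If T ~ Lognormal(μ,σ) then ln T ~ Normal(μ,σ), so the p-quantile of ln T is μ + z_p·σ.
ln(4.8) = 1.569 and ln(13) = 2.565; z_{0.14} = -1.08, z_{0.5} = 0.
σ = (2.565 − 1.569)/(0 − (-1.08)) = 0.922.
μ = 1.569 − (-1.08)·0.922 = 2.565.
E[T] = exp(μ + σ²/2) = exp(2.565 + 0.4253) = 19.9 m/s.

E[T] ≈ 19.9 m/s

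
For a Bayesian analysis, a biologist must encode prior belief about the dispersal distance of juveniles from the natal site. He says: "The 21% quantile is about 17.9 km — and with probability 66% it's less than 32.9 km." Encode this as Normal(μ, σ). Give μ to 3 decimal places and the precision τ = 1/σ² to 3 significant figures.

For Normal(μ,σ), the p-quantile is μ + z_p·σ. Here z_{0.21} = -0.8064, z_{0.66} = 0.4125.
So 17.9 = μ − 0.8064σ and 32.9 = μ + 0.4125σ.
Subtracting: σ = (32.9 − 17.9)/(0.4125 − (-0.8064)) = 12.306.
Then μ = 17.9 − (-0.8064)·12.306 = 27.824.
Precision τ = 1/σ² = 1/12.31² = 0.0066.

μ = 27.824, τ = 0.0066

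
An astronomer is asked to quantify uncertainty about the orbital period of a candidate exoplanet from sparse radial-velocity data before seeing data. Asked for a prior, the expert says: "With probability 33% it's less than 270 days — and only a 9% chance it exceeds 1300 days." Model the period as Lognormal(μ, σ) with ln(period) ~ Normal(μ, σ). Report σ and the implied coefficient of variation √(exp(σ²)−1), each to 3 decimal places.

If T ~ Lognormal(μ,σ) then ln T ~ Normal(μ,σ), so the p-quantile of ln T is μ + z_p·σ.
ln(270) = 5.598 and ln(1300) = 7.17; z_{0.33} = -0.4399, z_{0.91} = 1.341.
σ = (7.17 − 5.598)/(1.341 − (-0.4399)) = 0.883.
μ = 5.598 − (-0.4399)·0.883 = 5.987.
CV = √(exp(σ²)−1) = √(exp(0.7791)−1) = 1.086.

σ ≈ 0.883, CV ≈ 1.086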